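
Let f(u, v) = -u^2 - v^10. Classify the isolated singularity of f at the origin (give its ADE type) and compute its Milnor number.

Type A_9, Milnor number mu = 9.

The Hessian of f at 0 has rank 1. Corank 1: A-series; mu = 9 gives A_9.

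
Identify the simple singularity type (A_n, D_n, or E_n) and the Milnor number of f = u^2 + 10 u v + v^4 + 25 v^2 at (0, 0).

Type A_3, Milnor number mu = 3.

The Hessian of f at 0 has rank 1. Corank 1: A-series; mu = 3 gives A_3.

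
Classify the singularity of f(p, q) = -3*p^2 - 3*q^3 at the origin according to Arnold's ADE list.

The Hessian of f at 0 has rank 1. Corank 1: A-series; mu = 2 gives A_2.

A2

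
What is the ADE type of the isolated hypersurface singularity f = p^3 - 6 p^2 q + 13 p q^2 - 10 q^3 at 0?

The Hessian of f at 0 has rank 0. Corank 2; j^3 = (p - 2*q)*(p^2 - 4*p*q + 5*q^2) splits into three distinct lines over C (the quadratic factor has nonzero discriminant), so D_4.

D_{4}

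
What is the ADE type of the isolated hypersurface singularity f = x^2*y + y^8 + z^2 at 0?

D9

The Hessian of f at 0 has rank 1. Corank 2; j^3 = x^2*y has shape L^2 M (L != M), so D-series; mu = 9 gives D_9.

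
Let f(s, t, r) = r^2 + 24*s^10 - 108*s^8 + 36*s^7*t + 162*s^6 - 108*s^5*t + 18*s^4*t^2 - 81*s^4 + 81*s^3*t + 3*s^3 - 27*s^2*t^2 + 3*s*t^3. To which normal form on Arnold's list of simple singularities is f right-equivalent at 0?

The Hessian of f at 0 has rank 1. Corank 2; j^3 = 3*s^3 is a perfect cube, so E-series; the 4-jet and mu = 7 give E_7.

E7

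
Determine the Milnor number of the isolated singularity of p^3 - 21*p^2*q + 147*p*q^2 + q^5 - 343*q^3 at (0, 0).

8

The Hessian of f at 0 is [[0, 0], [0, 0]] with rank 0, so corank 2. A Groebner basis of the Jacobian ideal J(f) in C{p,q} is {q^4, p^2 - 14*p*q + 49*q^2}; counting standard monomials gives mu = 8. Corank 2; j^3 = (p - 7*q)^3 is a perfect cube, so E-series; the 5-jet and mu = 8 give E_8.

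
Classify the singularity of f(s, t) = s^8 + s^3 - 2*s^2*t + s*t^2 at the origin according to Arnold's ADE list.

D_9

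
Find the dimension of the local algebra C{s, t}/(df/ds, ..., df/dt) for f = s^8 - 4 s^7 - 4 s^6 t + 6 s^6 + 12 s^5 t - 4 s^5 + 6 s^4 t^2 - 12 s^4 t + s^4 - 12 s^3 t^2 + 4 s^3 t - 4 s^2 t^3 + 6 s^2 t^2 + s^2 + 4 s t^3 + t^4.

3

The Hessian of f at 0 has rank 1. Corank 1: A-series; mu = 3 gives A_3.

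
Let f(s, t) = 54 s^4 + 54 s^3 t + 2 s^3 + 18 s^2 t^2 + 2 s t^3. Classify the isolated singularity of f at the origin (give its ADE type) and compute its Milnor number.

Type E_{7}, Milnor number mu = 7.

The Hessian of f at 0 is [[0, 0], [0, 0]] with rank 0, so corank 2. A Groebner basis of the Jacobian ideal J(f) in C{s,t} is {s^2/3 + t^4 + t^3/9, s^3, s^2*t - s^2/9 - t^3/27, 2*s^2/3 + s*t^2 + 2*t^3/9}; counting standard monomials gives mu = 7. Corank 2; j^3 = 2*s^3 is a perfect cube, so E-series; the 4-jet and mu = 7 give E_7.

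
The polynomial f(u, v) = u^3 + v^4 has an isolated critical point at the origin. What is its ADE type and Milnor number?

Type E_{6}, Milnor number mu = 6.

The Hessian of f at 0 is [[0, 0], [0, 0]] with rank 0, so corank 2. A Groebner basis of the Jacobian ideal J(f) in C{u,v} is {v^3, u^2}; counting standard monomials gives mu = 6. Corank 2; j^3 = u^3 is a perfect cube, so E-series; the 4-jet and mu = 6 give E_6.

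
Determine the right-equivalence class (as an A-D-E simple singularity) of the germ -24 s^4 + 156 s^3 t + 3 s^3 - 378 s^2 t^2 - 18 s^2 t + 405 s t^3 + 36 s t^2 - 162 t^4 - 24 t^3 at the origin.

E_{7}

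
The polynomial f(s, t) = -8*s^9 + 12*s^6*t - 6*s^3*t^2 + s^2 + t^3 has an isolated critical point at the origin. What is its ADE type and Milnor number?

Type A_{2}, Milnor number mu = 2.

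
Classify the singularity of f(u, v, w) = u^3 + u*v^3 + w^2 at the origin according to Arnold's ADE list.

The Hessian of f at 0 has rank 1. Corank 2; j^3 = u^3 is a perfect cube, so E-series; the 4-jet and mu = 7 give E_7.

E7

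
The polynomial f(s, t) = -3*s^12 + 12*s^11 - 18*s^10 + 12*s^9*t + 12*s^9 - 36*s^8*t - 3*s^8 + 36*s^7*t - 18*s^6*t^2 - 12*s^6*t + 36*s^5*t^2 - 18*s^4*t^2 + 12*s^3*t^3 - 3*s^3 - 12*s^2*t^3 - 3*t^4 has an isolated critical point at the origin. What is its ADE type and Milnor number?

Type E_{6}, Milnor number mu = 6.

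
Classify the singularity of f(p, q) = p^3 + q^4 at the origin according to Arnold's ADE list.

E_6

The Hessian of f at 0 is [[0, 0], [0, 0]] with rank 0, so corank 2. A Groebner basis of the Jacobian ideal J(f) in C{p,q} is {q^3, p^2}; counting standard monomials gives mu = 6. Corank 2; j^3 = p^3 is a perfect cube, so E-series; the 4-jet and mu = 6 give E_6.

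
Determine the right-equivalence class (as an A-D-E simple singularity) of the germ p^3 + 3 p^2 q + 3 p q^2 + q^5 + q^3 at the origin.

E_{8}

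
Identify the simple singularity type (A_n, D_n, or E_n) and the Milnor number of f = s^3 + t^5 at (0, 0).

Type E_8, Milnor number mu = 8.

The Hessian of f at 0 is [[0, 0], [0, 0]] with rank 0, so corank 2. A Groebner basis of the Jacobian ideal J(f) in C{s,t} is {t^4, s^2}; counting standard monomials gives mu = 8. Corank 2; j^3 = s^3 is a perfect cube, so E-series; the 5-jet and mu = 8 give E_8.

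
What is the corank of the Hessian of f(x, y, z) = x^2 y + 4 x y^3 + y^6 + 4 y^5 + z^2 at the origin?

2

The Hessian at 0 is [[0, 0, 0], [0, 0, 0], [0, 0, 2]] of rank 1; hence corank 2.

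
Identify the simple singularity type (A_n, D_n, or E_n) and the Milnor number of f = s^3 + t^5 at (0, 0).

Type E_8, Milnor number mu = 8.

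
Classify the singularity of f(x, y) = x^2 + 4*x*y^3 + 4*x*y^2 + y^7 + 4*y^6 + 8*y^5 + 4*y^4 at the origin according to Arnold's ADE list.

A_6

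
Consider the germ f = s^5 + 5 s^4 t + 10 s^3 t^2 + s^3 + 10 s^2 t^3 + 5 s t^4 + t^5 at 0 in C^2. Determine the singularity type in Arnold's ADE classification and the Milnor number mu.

Type E_8, Milnor number mu = 8.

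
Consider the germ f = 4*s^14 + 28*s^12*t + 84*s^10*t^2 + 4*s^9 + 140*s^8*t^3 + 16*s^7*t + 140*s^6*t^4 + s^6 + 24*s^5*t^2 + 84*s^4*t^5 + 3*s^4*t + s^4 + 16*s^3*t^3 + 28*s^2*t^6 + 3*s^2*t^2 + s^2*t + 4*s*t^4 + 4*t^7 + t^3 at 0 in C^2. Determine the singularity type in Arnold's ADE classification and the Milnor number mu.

Type D_{4}, Milnor number mu = 4.

The Hessian of f at 0 is [[0, 0], [0, 0]] with rank 0, so corank 2. A Groebner basis of the Jacobian ideal J(f) in C{s,t} is {t^3, s^2 + 3*t^2, s*t}; counting standard monomials gives mu = 4. Corank 2; j^3 = t*(s^2 + t^2) splits into three distinct lines over C (the quadratic factor has nonzero discriminant), so D_4.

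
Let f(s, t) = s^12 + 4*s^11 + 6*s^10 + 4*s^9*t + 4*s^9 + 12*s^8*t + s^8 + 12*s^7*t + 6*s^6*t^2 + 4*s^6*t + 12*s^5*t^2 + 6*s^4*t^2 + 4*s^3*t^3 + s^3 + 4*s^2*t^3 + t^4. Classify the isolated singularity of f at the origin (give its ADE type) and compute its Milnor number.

Type E6, Milnor number mu = 6.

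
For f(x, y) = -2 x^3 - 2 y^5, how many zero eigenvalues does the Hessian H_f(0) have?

2

Hessian at 0 has rank 0.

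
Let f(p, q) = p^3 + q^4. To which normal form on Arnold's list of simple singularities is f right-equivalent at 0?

E_6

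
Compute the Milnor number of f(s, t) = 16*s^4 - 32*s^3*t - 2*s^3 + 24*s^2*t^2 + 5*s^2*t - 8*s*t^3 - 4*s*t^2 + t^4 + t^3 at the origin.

The Hessian of f at 0 has rank 0. Corank 2; j^3 = -(s - t)^2*(2*s - t) has shape L^2 M (L != M), so D-series; mu = 5 gives D_5.

5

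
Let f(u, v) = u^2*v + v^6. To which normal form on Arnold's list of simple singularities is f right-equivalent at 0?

D_{7}

The Hessian of f at 0 is [[0, 0], [0, 0]] with rank 0, so corank 2. A Groebner basis of the Jacobian ideal J(f) in C{u,v} is {u^2/6 + v^5, u^3, u*v}; counting standard monomials gives mu = 7. Corank 2; j^3 = u^2*v has shape L^2 M (L != M), so D-series; mu = 7 gives D_7.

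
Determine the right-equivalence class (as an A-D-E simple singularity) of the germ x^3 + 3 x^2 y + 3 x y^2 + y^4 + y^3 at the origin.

E_6

The Hessian of f at 0 has rank 0. Corank 2; j^3 = (x + y)^3 is a perfect cube, so E-series; the 4-jet and mu = 6 give E_6.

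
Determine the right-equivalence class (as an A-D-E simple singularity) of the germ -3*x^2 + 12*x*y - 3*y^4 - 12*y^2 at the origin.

A3

The Hessian of f at 0 has rank 1. Corank 1: A-series; mu = 3 gives A_3.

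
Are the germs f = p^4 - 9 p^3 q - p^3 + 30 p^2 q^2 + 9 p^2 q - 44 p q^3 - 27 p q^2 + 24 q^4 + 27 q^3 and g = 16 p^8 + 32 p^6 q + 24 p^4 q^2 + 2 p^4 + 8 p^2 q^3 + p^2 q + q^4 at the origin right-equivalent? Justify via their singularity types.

No.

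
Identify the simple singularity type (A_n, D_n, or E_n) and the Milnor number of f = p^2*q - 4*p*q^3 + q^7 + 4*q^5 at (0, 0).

The Hessian of f at 0 has rank 0. Corank 2; j^3 = p^2*q has shape L^2 M (L != M), so D-series; mu = 8 gives D_8.

Type D_{8}, Milnor number mu = 8.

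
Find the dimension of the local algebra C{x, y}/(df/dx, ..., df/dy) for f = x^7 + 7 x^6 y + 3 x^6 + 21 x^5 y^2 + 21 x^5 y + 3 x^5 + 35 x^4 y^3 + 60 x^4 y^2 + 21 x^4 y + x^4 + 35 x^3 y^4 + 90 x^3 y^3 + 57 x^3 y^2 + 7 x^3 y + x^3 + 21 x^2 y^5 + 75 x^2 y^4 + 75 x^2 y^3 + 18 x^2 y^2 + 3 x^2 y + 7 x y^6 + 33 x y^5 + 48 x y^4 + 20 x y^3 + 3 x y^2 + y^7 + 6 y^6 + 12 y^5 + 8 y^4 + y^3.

The Hessian of f at 0 is [[0, 0], [0, 0]] with rank 0, so corank 2. A Groebner basis of the Jacobian ideal J(f) in C{x,y} is {3*x^2 + 6*x*y + y^4 + y^3 + 3*y^2, x^3 + 9*x^2 + 18*x*y + 4*y^3 + 9*y^2, x^2*y - 5*x^2 - 10*x*y - 8*y^3/3 - 5*y^2, 2*x^2 + x*y^2 + 4*x*y + 5*y^3/3 + 2*y^2}; counting standard monomials gives mu = 7. Corank 2; j^3 = (x + y)^3 is a perfect cube, so E-series; the 4-jet and mu = 7 give E_7.

7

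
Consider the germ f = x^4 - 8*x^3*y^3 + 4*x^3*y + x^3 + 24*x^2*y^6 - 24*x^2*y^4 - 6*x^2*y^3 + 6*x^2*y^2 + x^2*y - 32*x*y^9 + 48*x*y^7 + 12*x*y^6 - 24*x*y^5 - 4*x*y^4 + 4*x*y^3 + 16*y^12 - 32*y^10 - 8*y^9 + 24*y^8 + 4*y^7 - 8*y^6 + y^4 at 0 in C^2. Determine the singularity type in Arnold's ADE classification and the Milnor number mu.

Type D_{5}, Milnor number mu = 5.

The Hessian of f at 0 is [[0, 0], [0, 0]] with rank 0, so corank 2. A Groebner basis of the Jacobian ideal J(f) in C{x,y} is {x*y^2, -x*y/4 + y^3, x^2 + x*y}; counting standard monomials gives mu = 5. Corank 2; j^3 = x^2*(x + y) has shape L^2 M (L != M), so D-series; mu = 5 gives D_5.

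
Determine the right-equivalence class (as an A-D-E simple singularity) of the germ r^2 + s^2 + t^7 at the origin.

The Hessian of f at 0 has rank 2. Corank 1: A-series; mu = 6 gives A_6.

A_6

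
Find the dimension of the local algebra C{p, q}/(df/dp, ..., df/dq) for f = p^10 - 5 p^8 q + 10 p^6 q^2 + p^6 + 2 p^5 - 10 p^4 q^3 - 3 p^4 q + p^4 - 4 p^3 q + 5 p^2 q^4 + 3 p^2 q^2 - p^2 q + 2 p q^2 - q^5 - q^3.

6

The Hessian of f at 0 has rank 0. Corank 2; j^3 = -q*(p - q)^2 has shape L^2 M (L != M), so D-series; mu = 6 gives D_6.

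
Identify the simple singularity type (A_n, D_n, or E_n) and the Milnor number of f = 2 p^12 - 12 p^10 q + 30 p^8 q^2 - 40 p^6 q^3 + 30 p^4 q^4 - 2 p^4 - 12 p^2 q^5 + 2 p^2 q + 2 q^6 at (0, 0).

The Hessian of f at 0 has rank 0. Corank 2; j^3 = 2*p^2*q has shape L^2 M (L != M), so D-series; mu = 7 gives D_7.

Type D_{7}, Milnor number mu = 7.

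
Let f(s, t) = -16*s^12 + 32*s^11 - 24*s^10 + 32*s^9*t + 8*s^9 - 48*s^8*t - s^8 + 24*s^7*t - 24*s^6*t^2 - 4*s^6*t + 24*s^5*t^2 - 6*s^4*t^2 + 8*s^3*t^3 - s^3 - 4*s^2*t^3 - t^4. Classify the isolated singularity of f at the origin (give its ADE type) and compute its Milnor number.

The Hessian of f at 0 is [[0, 0], [0, 0]] with rank 0, so corank 2. A Groebner basis of the Jacobian ideal J(f) in C{s,t} is {t^3, s^2}; counting standard monomials gives mu = 6. Corank 2; j^3 = -s^3 is a perfect cube, so E-series; the 4-jet and mu = 6 give E_6.

Type E_6, Milnor number mu = 6.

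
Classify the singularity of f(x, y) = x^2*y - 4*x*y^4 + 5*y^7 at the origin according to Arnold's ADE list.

D_8

The Hessian of f at 0 has rank 0. Corank 2; j^3 = x^2*y has shape L^2 M (L != M), so D-series; mu = 8 gives D_8.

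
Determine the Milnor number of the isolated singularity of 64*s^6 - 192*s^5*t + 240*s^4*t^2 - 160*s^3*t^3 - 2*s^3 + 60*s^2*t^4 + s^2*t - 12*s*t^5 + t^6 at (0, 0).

7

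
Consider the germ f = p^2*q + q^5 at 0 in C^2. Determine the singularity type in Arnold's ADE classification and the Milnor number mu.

Type D_6, Milnor number mu = 6.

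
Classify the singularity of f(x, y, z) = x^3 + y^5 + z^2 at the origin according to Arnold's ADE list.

E8

The Hessian of f at 0 is [[0, 0, 0], [0, 0, 0], [0, 0, 2]] with rank 1, so corank 2. A Groebner basis of the Jacobian ideal J(f) in C{x,y,z} is {y^4, x^2, z}; counting standard monomials gives mu = 8. Corank 2; j^3 = x^3 is a perfect cube, so E-series; the 5-jet and mu = 8 give E_8.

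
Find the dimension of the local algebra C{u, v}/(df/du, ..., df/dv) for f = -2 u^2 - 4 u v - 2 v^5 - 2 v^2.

The Hessian of f at 0 has rank 1. Corank 1: A-series; mu = 4 gives A_4.

4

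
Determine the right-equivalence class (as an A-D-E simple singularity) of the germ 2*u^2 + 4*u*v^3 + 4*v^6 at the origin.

A_5

The Hessian of f at 0 is [[4, 0], [0, 0]] with rank 1, so corank 1. A Groebner basis of the Jacobian ideal J(f) in C{u,v} is {u*v^2, u + v^3, u^2}; counting standard monomials gives mu = 5. Corank 1: A-series; mu = 5 gives A_5.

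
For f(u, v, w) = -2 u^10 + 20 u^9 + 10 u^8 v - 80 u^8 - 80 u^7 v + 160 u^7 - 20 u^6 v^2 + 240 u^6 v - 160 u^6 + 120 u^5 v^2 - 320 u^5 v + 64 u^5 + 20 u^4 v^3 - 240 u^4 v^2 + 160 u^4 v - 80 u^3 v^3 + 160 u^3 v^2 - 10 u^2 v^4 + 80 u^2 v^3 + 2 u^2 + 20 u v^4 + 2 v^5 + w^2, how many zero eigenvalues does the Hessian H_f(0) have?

1

Hessian at 0 has rank 2.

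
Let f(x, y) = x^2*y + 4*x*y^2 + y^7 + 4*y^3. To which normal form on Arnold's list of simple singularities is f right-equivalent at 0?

D_8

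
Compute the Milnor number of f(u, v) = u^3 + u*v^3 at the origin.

7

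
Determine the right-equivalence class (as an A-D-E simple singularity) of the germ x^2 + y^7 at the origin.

A6

The Hessian of f at 0 has rank 1. Corank 1: A-series; mu = 6 gives A_6.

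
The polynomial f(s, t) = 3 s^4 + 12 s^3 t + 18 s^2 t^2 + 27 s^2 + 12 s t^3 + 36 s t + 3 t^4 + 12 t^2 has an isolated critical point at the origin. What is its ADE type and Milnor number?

Type A_3, Milnor number mu = 3.

The Hessian of f at 0 has rank 1. Corank 1: A-series; mu = 3 gives A_3.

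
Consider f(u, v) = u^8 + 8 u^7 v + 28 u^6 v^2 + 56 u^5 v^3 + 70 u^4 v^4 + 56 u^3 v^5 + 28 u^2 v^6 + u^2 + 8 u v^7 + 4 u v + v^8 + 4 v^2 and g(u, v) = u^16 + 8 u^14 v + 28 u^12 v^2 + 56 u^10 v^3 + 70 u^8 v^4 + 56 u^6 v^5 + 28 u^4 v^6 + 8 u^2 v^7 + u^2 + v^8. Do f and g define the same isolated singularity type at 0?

Yes.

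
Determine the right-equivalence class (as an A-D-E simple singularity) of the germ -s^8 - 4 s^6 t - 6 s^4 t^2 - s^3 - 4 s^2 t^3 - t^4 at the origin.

The Hessian of f at 0 is [[0, 0], [0, 0]] with rank 0, so corank 2. A Groebner basis of the Jacobian ideal J(f) in C{s,t} is {t^3, s^2}; counting standard monomials gives mu = 6. Corank 2; j^3 = -s^3 is a perfect cube, so E-series; the 4-jet and mu = 6 give E_6.

E_{6}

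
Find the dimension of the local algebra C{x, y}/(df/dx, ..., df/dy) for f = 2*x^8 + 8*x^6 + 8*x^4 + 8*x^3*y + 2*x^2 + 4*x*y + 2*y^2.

7

The Hessian of f at 0 has rank 1. Corank 1: A-series; mu = 7 gives A_7.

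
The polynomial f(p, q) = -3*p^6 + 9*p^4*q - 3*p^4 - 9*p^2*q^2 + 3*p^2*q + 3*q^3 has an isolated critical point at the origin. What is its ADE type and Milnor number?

The Hessian of f at 0 has rank 0. Corank 2; j^3 = 3*q*(p^2 + q^2) splits into three distinct lines over C (the quadratic factor has nonzero discriminant), so D_4.

Type D_{4}, Milnor number mu = 4.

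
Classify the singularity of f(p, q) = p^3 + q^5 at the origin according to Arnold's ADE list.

E_8

The Hessian of f at 0 has rank 0. Corank 2; j^3 = p^3 is a perfect cube, so E-series; the 5-jet and mu = 8 give E_8.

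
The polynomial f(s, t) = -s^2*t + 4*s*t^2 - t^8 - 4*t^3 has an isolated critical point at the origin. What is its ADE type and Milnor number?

Type D_9, Milnor number mu = 9.

The Hessian of f at 0 has rank 0. Corank 2; j^3 = -t*(s - 2*t)^2 has shape L^2 M (L != M), so D-series; mu = 9 gives D_9.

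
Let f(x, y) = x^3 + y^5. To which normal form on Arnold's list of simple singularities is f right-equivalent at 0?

E8

The Hessian of f at 0 is [[0, 0], [0, 0]] with rank 0, so corank 2. A Groebner basis of the Jacobian ideal J(f) in C{x,y} is {y^4, x^2}; counting standard monomials gives mu = 8. Corank 2; j^3 = x^3 is a perfect cube, so E-series; the 5-jet and mu = 8 give E_8.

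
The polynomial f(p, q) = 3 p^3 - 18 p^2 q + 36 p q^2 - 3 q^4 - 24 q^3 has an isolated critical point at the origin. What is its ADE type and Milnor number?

Type E6, Milnor number mu = 6.

The Hessian of f at 0 has rank 0. Corank 2; j^3 = 3*(p - 2*q)^3 is a perfect cube, so E-series; the 4-jet and mu = 6 give E_6.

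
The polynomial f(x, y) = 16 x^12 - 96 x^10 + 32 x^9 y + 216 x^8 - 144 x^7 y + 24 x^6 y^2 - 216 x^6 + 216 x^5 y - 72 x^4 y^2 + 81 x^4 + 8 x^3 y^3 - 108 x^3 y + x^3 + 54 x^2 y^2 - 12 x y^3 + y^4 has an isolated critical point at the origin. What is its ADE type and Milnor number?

The Hessian of f at 0 has rank 0. Corank 2; j^3 = x^3 is a perfect cube, so E-series; the 4-jet and mu = 6 give E_6.

Type E_{6}, Milnor number mu = 6.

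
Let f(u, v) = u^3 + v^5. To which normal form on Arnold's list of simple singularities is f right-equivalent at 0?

E_8

The Hessian of f at 0 is [[0, 0], [0, 0]] with rank 0, so corank 2. A Groebner basis of the Jacobian ideal J(f) in C{u,v} is {v^4, u^2}; counting standard monomials gives mu = 8. Corank 2; j^3 = u^3 is a perfect cube, so E-series; the 5-jet and mu = 8 give E_8.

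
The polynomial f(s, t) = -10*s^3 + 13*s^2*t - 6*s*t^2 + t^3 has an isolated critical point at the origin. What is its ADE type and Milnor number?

Type D_4, Milnor number mu = 4.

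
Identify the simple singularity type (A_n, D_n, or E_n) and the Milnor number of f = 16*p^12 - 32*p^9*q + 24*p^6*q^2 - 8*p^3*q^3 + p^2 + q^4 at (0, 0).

The Hessian of f at 0 is [[2, 0], [0, 0]] with rank 1, so corank 1. A Groebner basis of the Jacobian ideal J(f) in C{p,q} is {q^3, p}; counting standard monomials gives mu = 3. Corank 1: A-series; mu = 3 gives A_3.

Type A_{3}, Milnor number mu = 3.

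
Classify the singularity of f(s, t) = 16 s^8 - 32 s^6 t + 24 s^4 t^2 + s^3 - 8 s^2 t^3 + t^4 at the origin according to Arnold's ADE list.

The Hessian of f at 0 has rank 0. Corank 2; j^3 = s^3 is a perfect cube, so E-series; the 4-jet and mu = 6 give E_6.

E_6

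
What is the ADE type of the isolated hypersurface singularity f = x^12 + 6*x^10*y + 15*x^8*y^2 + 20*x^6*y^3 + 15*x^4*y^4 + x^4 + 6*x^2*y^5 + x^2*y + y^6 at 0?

The Hessian of f at 0 is [[0, 0], [0, 0]] with rank 0, so corank 2. A Groebner basis of the Jacobian ideal J(f) in C{x,y} is {x^2/6 + y^5, x^3, x*y}; counting standard monomials gives mu = 7. Corank 2; j^3 = x^2*y has shape L^2 M (L != M), so D-series; mu = 7 gives D_7.

D_{7}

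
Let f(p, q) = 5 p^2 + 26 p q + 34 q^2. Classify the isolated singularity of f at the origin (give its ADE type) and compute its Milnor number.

Type A_{1}, Milnor number mu = 1.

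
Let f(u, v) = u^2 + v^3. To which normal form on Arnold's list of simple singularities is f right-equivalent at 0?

The Hessian of f at 0 is [[2, 0], [0, 0]] with rank 1, so corank 1. A Groebner basis of the Jacobian ideal J(f) in C{u,v} is {v^2, u}; counting standard monomials gives mu = 2. Corank 1: A-series; mu = 2 gives A_2.

A2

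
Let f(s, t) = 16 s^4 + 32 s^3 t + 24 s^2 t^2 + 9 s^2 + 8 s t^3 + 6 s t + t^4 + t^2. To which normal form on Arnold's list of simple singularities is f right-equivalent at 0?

A_{3}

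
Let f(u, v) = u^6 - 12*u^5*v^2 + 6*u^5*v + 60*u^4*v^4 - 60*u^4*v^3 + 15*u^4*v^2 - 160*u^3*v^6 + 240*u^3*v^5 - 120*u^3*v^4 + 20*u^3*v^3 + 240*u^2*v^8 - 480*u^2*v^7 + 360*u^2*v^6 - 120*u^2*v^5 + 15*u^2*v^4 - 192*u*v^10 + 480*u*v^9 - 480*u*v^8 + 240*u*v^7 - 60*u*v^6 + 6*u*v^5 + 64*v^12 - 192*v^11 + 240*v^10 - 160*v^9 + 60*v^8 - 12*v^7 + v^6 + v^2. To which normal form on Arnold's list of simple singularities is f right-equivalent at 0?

A_{5}

The Hessian of f at 0 is [[0, 0], [0, 2]] with rank 1, so corank 1. A Groebner basis of the Jacobian ideal J(f) in C{u,v} is {u^5, v}; counting standard monomials gives mu = 5. Corank 1: A-series; mu = 5 gives A_5.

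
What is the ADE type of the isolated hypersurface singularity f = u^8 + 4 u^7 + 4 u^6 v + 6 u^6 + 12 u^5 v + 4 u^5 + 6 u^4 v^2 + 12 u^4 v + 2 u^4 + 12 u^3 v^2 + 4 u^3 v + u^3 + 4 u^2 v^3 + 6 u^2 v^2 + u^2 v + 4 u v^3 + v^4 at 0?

D_5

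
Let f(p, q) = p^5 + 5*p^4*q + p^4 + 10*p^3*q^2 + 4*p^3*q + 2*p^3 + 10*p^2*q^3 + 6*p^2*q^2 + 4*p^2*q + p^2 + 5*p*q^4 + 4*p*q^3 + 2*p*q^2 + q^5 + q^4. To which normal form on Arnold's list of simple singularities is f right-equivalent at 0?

A4

The Hessian of f at 0 is [[2, 0], [0, 0]] with rank 1, so corank 1. A Groebner basis of the Jacobian ideal J(f) in C{p,q} is {-p/2 + q^3 - q^2/2, p^2, p*q + p/2 + q^2/2}; counting standard monomials gives mu = 4. Corank 1: A-series; mu = 4 gives A_4.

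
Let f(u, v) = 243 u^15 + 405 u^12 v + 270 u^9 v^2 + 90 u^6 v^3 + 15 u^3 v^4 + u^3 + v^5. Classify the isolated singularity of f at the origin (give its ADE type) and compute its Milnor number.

Type E_8, Milnor number mu = 8.

The Hessian of f at 0 is [[0, 0], [0, 0]] with rank 0, so corank 2. A Groebner basis of the Jacobian ideal J(f) in C{u,v} is {v^4, u^2}; counting standard monomials gives mu = 8. Corank 2; j^3 = u^3 is a perfect cube, so E-series; the 5-jet and mu = 8 give E_8.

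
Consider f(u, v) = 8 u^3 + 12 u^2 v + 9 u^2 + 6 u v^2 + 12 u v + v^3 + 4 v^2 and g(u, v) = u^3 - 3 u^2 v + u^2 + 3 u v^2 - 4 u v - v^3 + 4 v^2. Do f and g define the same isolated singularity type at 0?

Yes.

The Hessian of f at 0 is [[18, 12], [12, 8]] with rank 1, so corank 1. A Groebner basis of the Jacobian ideal J(f) in C{u,v} is {v^2, u + 2*v/3}; counting standard monomials gives mu = 2. Corank 1: A-series; mu = 2 gives A_2. The Hessian of g at 0 is [[2, -4], [-4, 8]] with rank 1, so corank 1. A Groebner basis of the Jacobian ideal J(g) in C{u,v} is {v^2, u - 2*v}; counting standard monomials gives mu = 2. Corank 1: A-series; mu = 2 gives A_2. Both have type A_2, hence right-equivalent.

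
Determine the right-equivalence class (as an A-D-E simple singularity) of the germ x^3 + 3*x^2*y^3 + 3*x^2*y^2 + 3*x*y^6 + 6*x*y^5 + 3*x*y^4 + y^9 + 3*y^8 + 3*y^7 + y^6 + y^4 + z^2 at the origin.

E_6

The Hessian of f at 0 is [[0, 0, 0], [0, 0, 0], [0, 0, 2]] with rank 1, so corank 2. A Groebner basis of the Jacobian ideal J(f) in C{x,y,z} is {x^3, x^2*y, x^2/2 + x*y^2, y^3, z}; counting standard monomials gives mu = 6. Corank 2; j^3 = x^3 is a perfect cube, so E-series; the 4-jet and mu = 6 give E_6.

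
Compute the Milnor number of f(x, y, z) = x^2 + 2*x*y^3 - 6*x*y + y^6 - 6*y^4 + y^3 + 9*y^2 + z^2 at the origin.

2

The Hessian of f at 0 has rank 2. Corank 1: A-series; mu = 2 gives A_2.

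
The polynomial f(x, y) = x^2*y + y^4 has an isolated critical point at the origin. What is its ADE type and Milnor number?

Type D5, Milnor number mu = 5.

The Hessian of f at 0 is [[0, 0], [0, 0]] with rank 0, so corank 2. A Groebner basis of the Jacobian ideal J(f) in C{x,y} is {x^3, x^2/4 + y^3, x*y}; counting standard monomials gives mu = 5. Corank 2; j^3 = x^2*y has shape L^2 M (L != M), so D-series; mu = 5 gives D_5.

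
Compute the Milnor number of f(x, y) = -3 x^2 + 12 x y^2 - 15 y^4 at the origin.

The Hessian of f at 0 has rank 1. Corank 1: A-series; mu = 3 gives A_3.

3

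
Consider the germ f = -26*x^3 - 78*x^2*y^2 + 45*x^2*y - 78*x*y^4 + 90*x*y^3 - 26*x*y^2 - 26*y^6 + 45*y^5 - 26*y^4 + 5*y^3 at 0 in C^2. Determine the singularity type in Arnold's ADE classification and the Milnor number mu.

Type D_4, Milnor number mu = 4.

The Hessian of f at 0 has rank 0. Corank 2; j^3 = -(2*x - y)*(13*x^2 - 16*x*y + 5*y^2) splits into three distinct lines over C (the quadratic factor has nonzero discriminant), so D_4.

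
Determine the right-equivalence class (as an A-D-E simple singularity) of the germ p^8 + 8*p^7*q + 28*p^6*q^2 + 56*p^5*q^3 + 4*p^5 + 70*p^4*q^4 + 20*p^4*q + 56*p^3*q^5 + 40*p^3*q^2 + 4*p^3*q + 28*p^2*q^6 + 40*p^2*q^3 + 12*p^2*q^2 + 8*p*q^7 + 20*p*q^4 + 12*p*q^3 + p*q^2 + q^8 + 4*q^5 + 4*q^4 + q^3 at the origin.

D9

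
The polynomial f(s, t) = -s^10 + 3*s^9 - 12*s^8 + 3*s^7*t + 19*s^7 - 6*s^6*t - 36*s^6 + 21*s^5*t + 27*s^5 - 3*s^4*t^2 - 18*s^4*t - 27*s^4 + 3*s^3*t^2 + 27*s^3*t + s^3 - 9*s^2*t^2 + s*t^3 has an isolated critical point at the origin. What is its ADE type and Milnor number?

The Hessian of f at 0 is [[0, 0], [0, 0]] with rank 0, so corank 2. A Groebner basis of the Jacobian ideal J(f) in C{s,t} is {s^2/3 + t^4 + t^3/9, s^3, s^2*t - s^2/9 - t^3/27, -2*s^2/3 + s*t^2 - 2*t^3/9}; counting standard monomials gives mu = 7. Corank 2; j^3 = s^3 is a perfect cube, so E-series; the 4-jet and mu = 7 give E_7.

Type E7, Milnor number mu = 7.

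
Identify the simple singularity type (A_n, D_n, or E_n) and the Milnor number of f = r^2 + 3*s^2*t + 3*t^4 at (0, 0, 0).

Type D_5, Milnor number mu = 5.

The Hessian of f at 0 is [[0, 0, 0], [0, 0, 0], [0, 0, 2]] with rank 1, so corank 2. A Groebner basis of the Jacobian ideal J(f) in C{s,t,r} is {s^3, s^2/4 + t^3, s*t, r}; counting standard monomials gives mu = 5. Corank 2; j^3 = 3*s^2*t has shape L^2 M (L != M), so D-series; mu = 5 gives D_5.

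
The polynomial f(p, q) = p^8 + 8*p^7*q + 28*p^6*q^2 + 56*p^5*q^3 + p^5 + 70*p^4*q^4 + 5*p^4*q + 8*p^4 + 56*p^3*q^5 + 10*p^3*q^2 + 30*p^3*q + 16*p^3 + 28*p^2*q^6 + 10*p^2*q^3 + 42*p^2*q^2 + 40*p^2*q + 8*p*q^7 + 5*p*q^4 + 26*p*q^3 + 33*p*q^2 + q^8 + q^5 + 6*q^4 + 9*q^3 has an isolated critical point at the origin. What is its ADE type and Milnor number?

Type D9, Milnor number mu = 9.

The Hessian of f at 0 is [[0, 0], [0, 0]] with rank 0, so corank 2. A Groebner basis of the Jacobian ideal J(f) in C{p,q} is {p^2*q^2 - 9223*p^2*q/4 - 10240*p^2 - 7807*p*q^2/2 - 17927*p*q - 6683*q^3/4 - 30741*q^2/4, 20495*p^2*q/8 + 11264*p^2 + p*q^3 + 17295*p*q^2/4 + 39439*p*q/2 + 14767*q^3/8 + 67629*q^2/8, -2818*p^2*q - 12288*p^2 - 4740*p*q^2 - 21512*p*q + q^4 - 2018*q^3 - 9222*q^2, p^3 + 3*p^2*q + 4*p^2 + 3*p*q^2 + 7*p*q + q^3 + 3*q^2}; counting standard monomials gives mu = 9. Corank 2; j^3 = (p + q)*(4*p + 3*q)^2 has shape L^2 M (L != M), so D-series; mu = 9 gives D_9.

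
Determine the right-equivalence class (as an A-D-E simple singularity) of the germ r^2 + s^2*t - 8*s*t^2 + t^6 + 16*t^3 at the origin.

D_{7}

The Hessian of f at 0 is [[0, 0, 0], [0, 0, 0], [0, 0, 2]] with rank 1, so corank 2. A Groebner basis of the Jacobian ideal J(f) in C{s,t,r} is {s^2/6 + t^5 - 8*t^2/3, s^3 - 64*t^3, s*t - 4*t^2, r}; counting standard monomials gives mu = 7. Corank 2; j^3 = t*(s - 4*t)^2 has shape L^2 M (L != M), so D-series; mu = 7 gives D_7.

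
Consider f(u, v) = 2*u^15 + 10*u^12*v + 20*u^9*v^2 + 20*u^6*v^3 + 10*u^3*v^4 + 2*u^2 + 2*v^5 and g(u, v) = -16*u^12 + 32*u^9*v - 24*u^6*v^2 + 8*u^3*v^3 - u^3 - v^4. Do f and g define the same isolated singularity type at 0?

No.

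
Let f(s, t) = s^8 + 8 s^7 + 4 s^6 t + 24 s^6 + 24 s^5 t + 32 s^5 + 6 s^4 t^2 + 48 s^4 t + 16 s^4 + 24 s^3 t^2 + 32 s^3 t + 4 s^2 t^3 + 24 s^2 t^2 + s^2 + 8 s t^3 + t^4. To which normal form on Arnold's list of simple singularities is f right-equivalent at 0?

A_{3}

The Hessian of f at 0 has rank 1. Corank 1: A-series; mu = 3 gives A_3.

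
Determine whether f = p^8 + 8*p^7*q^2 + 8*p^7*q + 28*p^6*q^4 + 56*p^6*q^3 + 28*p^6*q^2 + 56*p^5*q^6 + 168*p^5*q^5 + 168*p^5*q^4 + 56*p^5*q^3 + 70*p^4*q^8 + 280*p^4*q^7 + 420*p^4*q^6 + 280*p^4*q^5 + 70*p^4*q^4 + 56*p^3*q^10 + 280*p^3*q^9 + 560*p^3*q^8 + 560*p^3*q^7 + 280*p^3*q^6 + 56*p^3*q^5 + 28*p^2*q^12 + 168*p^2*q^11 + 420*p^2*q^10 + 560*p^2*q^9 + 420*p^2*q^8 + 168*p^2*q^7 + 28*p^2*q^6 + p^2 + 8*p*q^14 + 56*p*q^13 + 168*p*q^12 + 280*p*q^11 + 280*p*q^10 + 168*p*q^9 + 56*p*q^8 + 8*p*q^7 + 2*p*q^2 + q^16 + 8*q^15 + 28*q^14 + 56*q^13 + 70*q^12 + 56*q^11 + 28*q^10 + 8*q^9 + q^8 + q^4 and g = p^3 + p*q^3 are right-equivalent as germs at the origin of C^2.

No.

The Hessian of f at 0 is [[2, 0], [0, 0]] with rank 1, so corank 1. A Groebner basis of the Jacobian ideal J(f) in C{p,q} is {p^4, p^3*q, p + q^2}; counting standard monomials gives mu = 7. Corank 1: A-series; mu = 7 gives A_7. The Hessian of g at 0 is [[0, 0], [0, 0]] with rank 0, so corank 2. A Groebner basis of the Jacobian ideal J(g) in C{p,q} is {p^3, p*q^2, 3*p^2 + q^3}; counting standard monomials gives mu = 7. Corank 2; j^3 = p^3 is a perfect cube, so E-series; the 4-jet and mu = 7 give E_7. f is A_7 but g is E_7, hence not right-equivalent.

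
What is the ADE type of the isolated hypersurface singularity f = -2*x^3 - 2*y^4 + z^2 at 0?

The Hessian of f at 0 has rank 1. Corank 2; j^3 = -2*x^3 is a perfect cube, so E-series; the 4-jet and mu = 6 give E_6.

E6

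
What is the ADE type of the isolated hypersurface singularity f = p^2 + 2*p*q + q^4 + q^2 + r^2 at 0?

A_3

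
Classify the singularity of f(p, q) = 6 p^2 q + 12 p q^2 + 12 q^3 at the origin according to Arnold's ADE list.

D_{4}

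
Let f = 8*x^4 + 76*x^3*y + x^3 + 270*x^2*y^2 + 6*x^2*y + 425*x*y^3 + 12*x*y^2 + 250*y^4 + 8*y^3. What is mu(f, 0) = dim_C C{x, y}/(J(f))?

The Hessian of f at 0 has rank 0. Corank 2; j^3 = (x + 2*y)^3 is a perfect cube, so E-series; the 4-jet and mu = 7 give E_7.

7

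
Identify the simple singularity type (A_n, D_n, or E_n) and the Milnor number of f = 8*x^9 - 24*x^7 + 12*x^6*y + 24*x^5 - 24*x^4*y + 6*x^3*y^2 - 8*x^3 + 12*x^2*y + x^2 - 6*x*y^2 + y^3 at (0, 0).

Type A2, Milnor number mu = 2.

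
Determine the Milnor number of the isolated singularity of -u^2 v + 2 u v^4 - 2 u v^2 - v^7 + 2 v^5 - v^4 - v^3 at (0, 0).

5

The Hessian of f at 0 has rank 0. Corank 2; j^3 = -v*(u + v)^2 has shape L^2 M (L != M), so D-series; mu = 5 gives D_5.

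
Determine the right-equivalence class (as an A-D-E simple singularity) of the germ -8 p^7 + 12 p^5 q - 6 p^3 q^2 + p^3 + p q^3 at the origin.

E_7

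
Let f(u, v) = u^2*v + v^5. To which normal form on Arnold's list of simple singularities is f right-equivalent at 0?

The Hessian of f at 0 is [[0, 0], [0, 0]] with rank 0, so corank 2. A Groebner basis of the Jacobian ideal J(f) in C{u,v} is {u^2/5 + v^4, u^3, u*v}; counting standard monomials gives mu = 6. Corank 2; j^3 = u^2*v has shape L^2 M (L != M), so D-series; mu = 6 gives D_6.

D6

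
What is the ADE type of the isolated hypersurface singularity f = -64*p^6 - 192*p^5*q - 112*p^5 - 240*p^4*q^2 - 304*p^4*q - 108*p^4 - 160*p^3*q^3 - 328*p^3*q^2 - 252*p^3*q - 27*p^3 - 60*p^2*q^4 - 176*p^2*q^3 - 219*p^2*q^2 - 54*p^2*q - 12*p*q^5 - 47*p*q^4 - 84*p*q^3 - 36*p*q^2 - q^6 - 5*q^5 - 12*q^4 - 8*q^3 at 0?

E8

The Hessian of f at 0 has rank 0. Corank 2; j^3 = -(3*p + 2*q)^3 is a perfect cube, so E-series; the 5-jet and mu = 8 give E_8.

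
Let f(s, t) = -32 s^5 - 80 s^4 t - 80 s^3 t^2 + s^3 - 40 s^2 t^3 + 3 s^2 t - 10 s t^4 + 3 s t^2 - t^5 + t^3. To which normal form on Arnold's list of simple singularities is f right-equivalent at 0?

The Hessian of f at 0 is [[0, 0], [0, 0]] with rank 0, so corank 2. A Groebner basis of the Jacobian ideal J(f) in C{s,t} is {t^5, s*t^3 + 7*t^4/8, s^2 + 2*s*t + t^2}; counting standard monomials gives mu = 8. Corank 2; j^3 = (s + t)^3 is a perfect cube, so E-series; the 5-jet and mu = 8 give E_8.

E8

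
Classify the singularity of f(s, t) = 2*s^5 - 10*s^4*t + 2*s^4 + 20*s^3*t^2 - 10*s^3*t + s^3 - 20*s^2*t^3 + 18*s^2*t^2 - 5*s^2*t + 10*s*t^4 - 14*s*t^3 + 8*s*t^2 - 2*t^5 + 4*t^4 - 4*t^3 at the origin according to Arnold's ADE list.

D6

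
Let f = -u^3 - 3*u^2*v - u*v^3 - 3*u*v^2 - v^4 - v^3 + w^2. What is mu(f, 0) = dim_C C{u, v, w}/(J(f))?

7

The Hessian of f at 0 is [[0, 0, 0], [0, 0, 0], [0, 0, 2]] with rank 1, so corank 2. A Groebner basis of the Jacobian ideal J(f) in C{u,v,w} is {u^3 + 3*u^2*v + 6*u^2 + 12*u*v + 6*v^2, -3*u^2 + u*v^2 - 6*u*v - 3*v^2, 3*u^2 + 6*u*v + v^3 + 3*v^2, w}; counting standard monomials gives mu = 7. Corank 2; j^3 = -(u + v)^3 is a perfect cube, so E-series; the 4-jet and mu = 7 give E_7.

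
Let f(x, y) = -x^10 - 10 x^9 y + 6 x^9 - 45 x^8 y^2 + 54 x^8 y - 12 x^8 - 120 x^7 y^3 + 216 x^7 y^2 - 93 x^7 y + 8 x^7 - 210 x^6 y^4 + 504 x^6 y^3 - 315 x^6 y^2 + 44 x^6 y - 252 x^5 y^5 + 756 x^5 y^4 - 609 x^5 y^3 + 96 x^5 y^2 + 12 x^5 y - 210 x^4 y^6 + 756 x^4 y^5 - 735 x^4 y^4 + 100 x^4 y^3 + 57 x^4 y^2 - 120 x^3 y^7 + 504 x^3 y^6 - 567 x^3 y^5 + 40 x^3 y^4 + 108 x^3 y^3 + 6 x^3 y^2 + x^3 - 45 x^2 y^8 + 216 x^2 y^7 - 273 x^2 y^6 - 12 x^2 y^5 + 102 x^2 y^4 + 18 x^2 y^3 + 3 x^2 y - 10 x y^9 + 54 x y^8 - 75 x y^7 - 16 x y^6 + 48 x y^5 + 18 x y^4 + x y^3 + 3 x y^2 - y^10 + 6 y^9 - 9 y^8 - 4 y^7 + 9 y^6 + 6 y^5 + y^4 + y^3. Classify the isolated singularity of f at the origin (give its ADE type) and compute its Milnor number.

Type E_7, Milnor number mu = 7.

The Hessian of f at 0 has rank 0. Corank 2; j^3 = (x + y)^3 is a perfect cube, so E-series; the 4-jet and mu = 7 give E_7.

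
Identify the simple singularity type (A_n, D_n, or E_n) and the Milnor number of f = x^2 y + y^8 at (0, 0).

Type D_9, Milnor number mu = 9.

The Hessian of f at 0 is [[0, 0], [0, 0]] with rank 0, so corank 2. A Groebner basis of the Jacobian ideal J(f) in C{x,y} is {x^2/8 + y^7, x^3, x*y}; counting standard monomials gives mu = 9. Corank 2; j^3 = x^2*y has shape L^2 M (L != M), so D-series; mu = 9 gives D_9.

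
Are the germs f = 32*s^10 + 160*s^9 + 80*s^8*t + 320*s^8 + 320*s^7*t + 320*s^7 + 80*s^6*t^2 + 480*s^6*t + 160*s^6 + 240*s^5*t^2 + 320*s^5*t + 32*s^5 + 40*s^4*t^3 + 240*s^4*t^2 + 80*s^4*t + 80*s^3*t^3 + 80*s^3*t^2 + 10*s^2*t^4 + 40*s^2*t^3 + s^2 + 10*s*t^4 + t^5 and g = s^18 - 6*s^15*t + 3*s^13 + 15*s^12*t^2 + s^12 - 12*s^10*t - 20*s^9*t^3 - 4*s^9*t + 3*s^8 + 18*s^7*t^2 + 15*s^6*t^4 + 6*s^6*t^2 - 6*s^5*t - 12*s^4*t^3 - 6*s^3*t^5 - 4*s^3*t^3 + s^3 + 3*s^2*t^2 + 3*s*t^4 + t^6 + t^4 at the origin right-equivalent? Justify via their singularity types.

No.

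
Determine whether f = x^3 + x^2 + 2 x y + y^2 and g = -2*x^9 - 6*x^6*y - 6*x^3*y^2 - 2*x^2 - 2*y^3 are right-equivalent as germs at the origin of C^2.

The Hessian of f at 0 has rank 1. Corank 1: A-series; mu = 2 gives A_2. The Hessian of g at 0 has rank 1. Corank 1: A-series; mu = 2 gives A_2. Both have type A_2, hence right-equivalent.

Yes.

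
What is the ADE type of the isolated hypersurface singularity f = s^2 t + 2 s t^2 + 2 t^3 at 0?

D_4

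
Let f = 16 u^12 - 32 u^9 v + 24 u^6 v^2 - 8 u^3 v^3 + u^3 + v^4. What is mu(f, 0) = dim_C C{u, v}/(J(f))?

The Hessian of f at 0 has rank 0. Corank 2; j^3 = u^3 is a perfect cube, so E-series; the 4-jet and mu = 6 give E_6.

6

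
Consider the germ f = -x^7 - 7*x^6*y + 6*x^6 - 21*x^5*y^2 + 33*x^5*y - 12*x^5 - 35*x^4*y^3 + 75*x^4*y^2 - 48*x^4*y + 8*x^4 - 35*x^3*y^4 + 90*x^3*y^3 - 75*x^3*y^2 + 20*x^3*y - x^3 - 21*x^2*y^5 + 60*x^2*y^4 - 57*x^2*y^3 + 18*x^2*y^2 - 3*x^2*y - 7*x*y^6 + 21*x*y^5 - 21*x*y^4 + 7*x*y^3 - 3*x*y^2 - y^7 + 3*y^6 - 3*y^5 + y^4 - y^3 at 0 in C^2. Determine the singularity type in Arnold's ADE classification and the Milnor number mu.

The Hessian of f at 0 is [[0, 0], [0, 0]] with rank 0, so corank 2. A Groebner basis of the Jacobian ideal J(f) in C{x,y} is {3*x^2/4 + 3*x*y/2 + y^4 + y^3/4 + 3*y^2/4, x^3 - 9*x^2/4 - 9*x*y/2 + y^3/4 - 9*y^2/4, x^2*y + 7*x^2/4 + 7*x*y/2 - 5*y^3/12 + 7*y^2/4, -x^2 + x*y^2 - 2*x*y + 2*y^3/3 - y^2}; counting standard monomials gives mu = 7. Corank 2; j^3 = -(x + y)^3 is a perfect cube, so E-series; the 4-jet and mu = 7 give E_7.

Type E7, Milnor number mu = 7.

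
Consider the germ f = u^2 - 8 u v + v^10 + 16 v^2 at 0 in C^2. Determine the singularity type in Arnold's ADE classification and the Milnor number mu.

Type A9, Milnor number mu = 9.

The Hessian of f at 0 is [[2, -8], [-8, 32]] with rank 1, so corank 1. A Groebner basis of the Jacobian ideal J(f) in C{u,v} is {v^9, u - 4*v}; counting standard monomials gives mu = 9. Corank 1: A-series; mu = 9 gives A_9.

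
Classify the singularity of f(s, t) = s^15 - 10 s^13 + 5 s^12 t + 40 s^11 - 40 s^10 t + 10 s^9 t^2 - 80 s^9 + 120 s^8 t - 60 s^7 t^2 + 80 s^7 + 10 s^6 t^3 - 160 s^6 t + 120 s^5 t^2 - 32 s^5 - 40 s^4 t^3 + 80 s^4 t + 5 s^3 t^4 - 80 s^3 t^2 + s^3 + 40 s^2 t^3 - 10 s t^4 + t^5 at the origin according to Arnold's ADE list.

E8

The Hessian of f at 0 has rank 0. Corank 2; j^3 = s^3 is a perfect cube, so E-series; the 5-jet and mu = 8 give E_8.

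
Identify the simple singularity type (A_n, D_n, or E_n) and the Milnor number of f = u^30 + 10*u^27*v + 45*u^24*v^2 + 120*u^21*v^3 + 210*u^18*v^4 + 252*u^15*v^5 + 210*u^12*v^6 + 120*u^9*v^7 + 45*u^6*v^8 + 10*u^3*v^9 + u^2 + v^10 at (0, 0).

Type A_9, Milnor number mu = 9.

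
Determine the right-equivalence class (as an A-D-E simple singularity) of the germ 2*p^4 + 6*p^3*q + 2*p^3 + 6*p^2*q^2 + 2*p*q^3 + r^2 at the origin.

E_{7}

The Hessian of f at 0 has rank 1. Corank 2; j^3 = 2*p^3 is a perfect cube, so E-series; the 4-jet and mu = 7 give E_7.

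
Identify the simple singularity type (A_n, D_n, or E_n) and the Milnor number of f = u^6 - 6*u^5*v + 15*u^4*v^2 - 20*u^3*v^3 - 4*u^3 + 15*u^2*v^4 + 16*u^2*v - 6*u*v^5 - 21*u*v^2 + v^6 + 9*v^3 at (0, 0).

The Hessian of f at 0 is [[0, 0], [0, 0]] with rank 0, so corank 2. A Groebner basis of the Jacobian ideal J(f) in C{u,v} is {32*u*v/3 + v^5 - 16*v^2, u*v^2 - 3*v^3/2, u^2 - 5*u*v/2 + 3*v^2/2}; counting standard monomials gives mu = 7. Corank 2; j^3 = -(u - v)*(2*u - 3*v)^2 has shape L^2 M (L != M), so D-series; mu = 7 gives D_7.

Type D_7, Milnor number mu = 7.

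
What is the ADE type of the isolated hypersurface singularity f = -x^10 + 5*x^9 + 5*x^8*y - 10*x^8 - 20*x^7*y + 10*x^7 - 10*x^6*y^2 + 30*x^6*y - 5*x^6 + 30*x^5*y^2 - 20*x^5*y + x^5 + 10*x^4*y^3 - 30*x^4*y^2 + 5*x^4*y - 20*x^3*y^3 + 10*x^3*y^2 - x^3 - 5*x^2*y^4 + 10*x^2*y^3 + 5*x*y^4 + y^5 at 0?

E_8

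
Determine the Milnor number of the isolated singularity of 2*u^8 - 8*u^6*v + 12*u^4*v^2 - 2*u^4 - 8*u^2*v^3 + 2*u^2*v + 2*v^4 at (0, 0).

5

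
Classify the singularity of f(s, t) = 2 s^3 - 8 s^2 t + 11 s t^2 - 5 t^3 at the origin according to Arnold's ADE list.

The Hessian of f at 0 has rank 0. Corank 2; j^3 = (s - t)*(2*s^2 - 6*s*t + 5*t^2) splits into three distinct lines over C (the quadratic factor has nonzero discriminant), so D_4.

D4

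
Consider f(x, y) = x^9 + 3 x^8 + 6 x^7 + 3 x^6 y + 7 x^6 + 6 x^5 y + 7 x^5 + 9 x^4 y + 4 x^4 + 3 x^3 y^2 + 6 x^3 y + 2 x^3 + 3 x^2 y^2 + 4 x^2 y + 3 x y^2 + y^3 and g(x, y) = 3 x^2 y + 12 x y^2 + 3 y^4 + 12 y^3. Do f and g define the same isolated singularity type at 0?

No.

The Hessian of f at 0 has rank 0. Corank 2; j^3 = (x + y)*(2*x^2 + 2*x*y + y^2) splits into three distinct lines over C (the quadratic factor has nonzero discriminant), so D_4. The Hessian of g at 0 has rank 0. Corank 2; j^3 = 3*y*(x + 2*y)^2 has shape L^2 M (L != M), so D-series; mu = 5 gives D_5. f is D_4 but g is D_5, hence not right-equivalent.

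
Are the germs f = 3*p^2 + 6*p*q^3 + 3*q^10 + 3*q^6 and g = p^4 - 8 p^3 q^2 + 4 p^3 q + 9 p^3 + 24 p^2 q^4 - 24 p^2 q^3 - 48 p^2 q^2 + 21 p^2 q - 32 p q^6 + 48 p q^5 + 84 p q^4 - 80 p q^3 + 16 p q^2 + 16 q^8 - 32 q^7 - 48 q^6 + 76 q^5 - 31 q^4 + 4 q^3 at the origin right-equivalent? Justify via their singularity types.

No.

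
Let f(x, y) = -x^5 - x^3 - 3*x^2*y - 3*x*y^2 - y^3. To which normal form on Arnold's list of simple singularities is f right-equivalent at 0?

The Hessian of f at 0 is [[0, 0], [0, 0]] with rank 0, so corank 2. A Groebner basis of the Jacobian ideal J(f) in C{x,y} is {y^5, x*y^3 + 3*y^4/4, x^2 + 2*x*y + y^2}; counting standard monomials gives mu = 8. Corank 2; j^3 = -(x + y)^3 is a perfect cube, so E-series; the 5-jet and mu = 8 give E_8.

E_{8}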